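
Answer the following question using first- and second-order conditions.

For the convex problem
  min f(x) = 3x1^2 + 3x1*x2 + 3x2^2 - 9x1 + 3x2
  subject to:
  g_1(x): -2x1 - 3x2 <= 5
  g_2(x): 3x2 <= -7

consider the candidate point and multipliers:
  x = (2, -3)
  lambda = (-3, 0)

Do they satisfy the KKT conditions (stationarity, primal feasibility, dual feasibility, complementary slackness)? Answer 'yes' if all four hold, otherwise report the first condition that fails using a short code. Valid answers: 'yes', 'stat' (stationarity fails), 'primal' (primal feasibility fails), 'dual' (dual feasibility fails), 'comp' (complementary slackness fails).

Gradient of f: grad f(x) = Q x + c = (-6, -9)
Constraint values g_i(x) = a_i^T x - b_i:
  g_1((2, -3)) = 0
  g_2((2, -3)) = -2
Stationarity residual: grad f(x) + sum_i lambda_i a_i = (0, 0)
  -> stationarity OK
Primal feasibility (all g_i <= 0): OK
Dual feasibility (all lambda_i >= 0): FAILS
Complementary slackness (lambda_i * g_i(x) = 0 for all i): OK

Verdict: the first failing condition is dual_feasibility -> dual.

dual


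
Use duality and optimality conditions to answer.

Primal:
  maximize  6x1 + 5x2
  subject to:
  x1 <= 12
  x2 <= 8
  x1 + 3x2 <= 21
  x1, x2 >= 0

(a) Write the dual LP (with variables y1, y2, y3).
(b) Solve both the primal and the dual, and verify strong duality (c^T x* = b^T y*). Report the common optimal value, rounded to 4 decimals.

The standard primal-dual pair for 'max c^T x s.t. A x <= b, x >= 0' is:
  Dual:  min b^T y  s.t.  A^T y >= c,  y >= 0.

So the dual LP is:
  minimize  12y1 + 8y2 + 21y3
  subject to:
    y1 + y3 >= 6
    y2 + 3y3 >= 5
    y1, y2, y3 >= 0

Solving the primal: x* = (12, 3).
  primal value c^T x* = 87.
Solving the dual: y* = (4.3333, 0, 1.6667).
  dual value b^T y* = 87.
Strong duality: c^T x* = b^T y*. Confirmed.

87


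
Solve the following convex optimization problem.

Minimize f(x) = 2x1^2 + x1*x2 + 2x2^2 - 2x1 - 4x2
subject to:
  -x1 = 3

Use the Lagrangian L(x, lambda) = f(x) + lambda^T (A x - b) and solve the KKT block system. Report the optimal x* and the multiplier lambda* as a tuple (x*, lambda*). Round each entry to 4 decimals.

Form the Lagrangian:
  L(x, lambda) = (1/2) x^T Q x + c^T x + lambda^T (A x - b)
Stationarity (grad_x L = 0): Q x + c + A^T lambda = 0.
Primal feasibility: A x = b.

This gives the KKT block system:
  [ Q   A^T ] [ x     ]   [-c ]
  [ A    0  ] [ lambda ] = [ b ]

Solving the linear system:
  x*      = (-3, 1.75)
  lambda* = (-12.25)
  f(x*)   = 17.875

x* = (-3, 1.75), lambda* = (-12.25)


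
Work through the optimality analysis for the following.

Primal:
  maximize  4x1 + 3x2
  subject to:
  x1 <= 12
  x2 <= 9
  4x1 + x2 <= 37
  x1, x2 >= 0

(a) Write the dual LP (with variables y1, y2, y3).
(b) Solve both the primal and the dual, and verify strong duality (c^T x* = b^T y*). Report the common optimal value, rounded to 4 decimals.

The standard primal-dual pair for 'max c^T x s.t. A x <= b, x >= 0' is:
  Dual:  min b^T y  s.t.  A^T y >= c,  y >= 0.

So the dual LP is:
  minimize  12y1 + 9y2 + 37y3
  subject to:
    y1 + 4y3 >= 4
    y2 + y3 >= 3
    y1, y2, y3 >= 0

Solving the primal: x* = (7, 9).
  primal value c^T x* = 55.
Solving the dual: y* = (0, 2, 1).
  dual value b^T y* = 55.
Strong duality: c^T x* = b^T y*. Confirmed.

55


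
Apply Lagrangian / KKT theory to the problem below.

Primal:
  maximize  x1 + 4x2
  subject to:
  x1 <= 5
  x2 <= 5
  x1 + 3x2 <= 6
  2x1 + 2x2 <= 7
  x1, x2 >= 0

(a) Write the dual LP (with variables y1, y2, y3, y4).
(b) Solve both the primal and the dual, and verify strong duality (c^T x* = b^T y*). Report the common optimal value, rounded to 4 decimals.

The standard primal-dual pair for 'max c^T x s.t. A x <= b, x >= 0' is:
  Dual:  min b^T y  s.t.  A^T y >= c,  y >= 0.

So the dual LP is:
  minimize  5y1 + 5y2 + 6y3 + 7y4
  subject to:
    y1 + y3 + 2y4 >= 1
    y2 + 3y3 + 2y4 >= 4
    y1, y2, y3, y4 >= 0

Solving the primal: x* = (0, 2).
  primal value c^T x* = 8.
Solving the dual: y* = (0, 0, 1.3333, 0).
  dual value b^T y* = 8.
Strong duality: c^T x* = b^T y*. Confirmed.

8


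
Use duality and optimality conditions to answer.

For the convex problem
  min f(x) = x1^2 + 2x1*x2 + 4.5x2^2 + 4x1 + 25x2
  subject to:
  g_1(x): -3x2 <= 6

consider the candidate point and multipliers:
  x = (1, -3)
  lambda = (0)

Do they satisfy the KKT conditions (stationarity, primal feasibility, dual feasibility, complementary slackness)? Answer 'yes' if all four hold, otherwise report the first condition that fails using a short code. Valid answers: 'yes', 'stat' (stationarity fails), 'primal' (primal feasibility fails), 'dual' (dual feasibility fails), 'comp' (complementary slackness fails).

Gradient of f: grad f(x) = Q x + c = (0, 0)
Constraint values g_i(x) = a_i^T x - b_i:
  g_1((1, -3)) = 3
Stationarity residual: grad f(x) + sum_i lambda_i a_i = (0, 0)
  -> stationarity OK
Primal feasibility (all g_i <= 0): FAILS
Dual feasibility (all lambda_i >= 0): OK
Complementary slackness (lambda_i * g_i(x) = 0 for all i): OK

Verdict: the first failing condition is primal_feasibility -> primal.

primal


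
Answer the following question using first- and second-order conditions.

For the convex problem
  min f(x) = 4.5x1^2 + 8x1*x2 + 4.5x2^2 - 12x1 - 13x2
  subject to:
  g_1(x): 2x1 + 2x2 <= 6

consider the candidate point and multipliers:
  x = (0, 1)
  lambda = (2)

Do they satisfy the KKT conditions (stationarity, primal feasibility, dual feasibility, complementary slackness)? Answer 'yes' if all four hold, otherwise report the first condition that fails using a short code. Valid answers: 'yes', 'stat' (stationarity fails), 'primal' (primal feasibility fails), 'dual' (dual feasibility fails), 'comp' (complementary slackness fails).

Gradient of f: grad f(x) = Q x + c = (-4, -4)
Constraint values g_i(x) = a_i^T x - b_i:
  g_1((0, 1)) = -4
Stationarity residual: grad f(x) + sum_i lambda_i a_i = (0, 0)
  -> stationarity OK
Primal feasibility (all g_i <= 0): OK
Dual feasibility (all lambda_i >= 0): OK
Complementary slackness (lambda_i * g_i(x) = 0 for all i): FAILS

Verdict: the first failing condition is complementary_slackness -> comp.

comp


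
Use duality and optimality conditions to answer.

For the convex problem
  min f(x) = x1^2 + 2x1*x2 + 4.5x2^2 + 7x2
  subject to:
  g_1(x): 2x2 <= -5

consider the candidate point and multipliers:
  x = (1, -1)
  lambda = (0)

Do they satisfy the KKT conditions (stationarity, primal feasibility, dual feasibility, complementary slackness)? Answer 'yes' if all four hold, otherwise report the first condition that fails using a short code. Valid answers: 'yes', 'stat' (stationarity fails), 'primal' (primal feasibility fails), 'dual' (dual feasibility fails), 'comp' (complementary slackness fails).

Gradient of f: grad f(x) = Q x + c = (0, 0)
Constraint values g_i(x) = a_i^T x - b_i:
  g_1((1, -1)) = 3
Stationarity residual: grad f(x) + sum_i lambda_i a_i = (0, 0)
  -> stationarity OK
Primal feasibility (all g_i <= 0): FAILS
Dual feasibility (all lambda_i >= 0): OK
Complementary slackness (lambda_i * g_i(x) = 0 for all i): OK

Verdict: the first failing condition is primal_feasibility -> primal.

primal


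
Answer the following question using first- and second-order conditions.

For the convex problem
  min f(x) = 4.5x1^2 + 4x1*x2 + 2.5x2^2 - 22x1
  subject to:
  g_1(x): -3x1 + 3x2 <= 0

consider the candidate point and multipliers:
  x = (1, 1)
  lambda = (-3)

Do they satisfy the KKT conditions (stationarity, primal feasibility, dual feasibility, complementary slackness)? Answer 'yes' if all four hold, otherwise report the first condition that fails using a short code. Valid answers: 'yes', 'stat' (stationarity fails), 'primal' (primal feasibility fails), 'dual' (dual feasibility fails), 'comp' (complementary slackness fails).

Gradient of f: grad f(x) = Q x + c = (-9, 9)
Constraint values g_i(x) = a_i^T x - b_i:
  g_1((1, 1)) = 0
Stationarity residual: grad f(x) + sum_i lambda_i a_i = (0, 0)
  -> stationarity OK
Primal feasibility (all g_i <= 0): OK
Dual feasibility (all lambda_i >= 0): FAILS
Complementary slackness (lambda_i * g_i(x) = 0 for all i): OK

Verdict: the first failing condition is dual_feasibility -> dual.

dual


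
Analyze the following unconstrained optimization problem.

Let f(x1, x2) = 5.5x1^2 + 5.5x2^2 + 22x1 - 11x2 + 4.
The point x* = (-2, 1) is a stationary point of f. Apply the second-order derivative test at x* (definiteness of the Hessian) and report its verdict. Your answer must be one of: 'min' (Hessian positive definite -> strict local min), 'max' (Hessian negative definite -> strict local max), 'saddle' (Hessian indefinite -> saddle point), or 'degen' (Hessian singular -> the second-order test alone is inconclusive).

Compute the Hessian H = grad^2 f:
  H = [[11, 0], [0, 11]]
Verify stationarity: grad f(x*) = H x* + g = (0, 0).
Eigenvalues of H: 11, 11.
Both eigenvalues > 0, so H is positive definite -> x* is a strict local min.

min


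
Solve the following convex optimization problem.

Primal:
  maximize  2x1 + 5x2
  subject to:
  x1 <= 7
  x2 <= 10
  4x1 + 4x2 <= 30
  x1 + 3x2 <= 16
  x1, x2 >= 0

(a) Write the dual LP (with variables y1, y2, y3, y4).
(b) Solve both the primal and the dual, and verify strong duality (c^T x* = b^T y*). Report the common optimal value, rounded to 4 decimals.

The standard primal-dual pair for 'max c^T x s.t. A x <= b, x >= 0' is:
  Dual:  min b^T y  s.t.  A^T y >= c,  y >= 0.

So the dual LP is:
  minimize  7y1 + 10y2 + 30y3 + 16y4
  subject to:
    y1 + 4y3 + y4 >= 2
    y2 + 4y3 + 3y4 >= 5
    y1, y2, y3, y4 >= 0

Solving the primal: x* = (3.25, 4.25).
  primal value c^T x* = 27.75.
Solving the dual: y* = (0, 0, 0.125, 1.5).
  dual value b^T y* = 27.75.
Strong duality: c^T x* = b^T y*. Confirmed.

27.75


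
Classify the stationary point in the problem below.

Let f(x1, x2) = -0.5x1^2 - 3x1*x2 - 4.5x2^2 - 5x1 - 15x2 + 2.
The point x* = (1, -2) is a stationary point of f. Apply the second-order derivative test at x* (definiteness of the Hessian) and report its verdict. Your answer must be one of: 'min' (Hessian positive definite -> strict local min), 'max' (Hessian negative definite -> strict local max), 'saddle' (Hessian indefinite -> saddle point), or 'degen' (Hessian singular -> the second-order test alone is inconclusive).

Compute the Hessian H = grad^2 f:
  H = [[-1, -3], [-3, -9]]
Verify stationarity: grad f(x*) = H x* + g = (0, 0).
Eigenvalues of H: -10, 0.
H has a zero eigenvalue (singular; negative semidefinite but not definite), so H is neither positive definite, negative definite, nor indefinite. The second-order test alone is inconclusive -> degen.
(Indeed, f is constant along the null direction of H through x*, so x* is not a strict local extremum.)

degen


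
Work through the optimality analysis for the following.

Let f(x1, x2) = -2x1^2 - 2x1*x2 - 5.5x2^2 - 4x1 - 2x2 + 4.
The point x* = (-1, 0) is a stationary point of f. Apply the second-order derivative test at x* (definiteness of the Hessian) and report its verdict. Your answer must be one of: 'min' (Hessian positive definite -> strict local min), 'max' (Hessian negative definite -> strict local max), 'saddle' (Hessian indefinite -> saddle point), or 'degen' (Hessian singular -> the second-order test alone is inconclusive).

Compute the Hessian H = grad^2 f:
  H = [[-4, -2], [-2, -11]]
Verify stationarity: grad f(x*) = H x* + g = (0, 0).
Eigenvalues of H: -11.5311, -3.4689.
Both eigenvalues < 0, so H is negative definite -> x* is a strict local max.

max


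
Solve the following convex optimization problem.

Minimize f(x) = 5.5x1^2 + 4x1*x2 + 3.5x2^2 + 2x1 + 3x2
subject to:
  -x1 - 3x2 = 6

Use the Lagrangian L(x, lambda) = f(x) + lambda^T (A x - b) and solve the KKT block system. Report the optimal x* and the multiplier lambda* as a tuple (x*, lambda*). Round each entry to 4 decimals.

Form the Lagrangian:
  L(x, lambda) = (1/2) x^T Q x + c^T x + lambda^T (A x - b)
Stationarity (grad_x L = 0): Q x + c + A^T lambda = 0.
Primal feasibility: A x = b.

This gives the KKT block system:
  [ Q   A^T ] [ x     ]   [-c ]
  [ A    0  ] [ lambda ] = [ b ]

Solving the linear system:
  x*      = (0.2561, -2.0854)
  lambda* = (-3.5244)
  f(x*)   = 7.7012

x* = (0.2561, -2.0854), lambda* = (-3.5244)


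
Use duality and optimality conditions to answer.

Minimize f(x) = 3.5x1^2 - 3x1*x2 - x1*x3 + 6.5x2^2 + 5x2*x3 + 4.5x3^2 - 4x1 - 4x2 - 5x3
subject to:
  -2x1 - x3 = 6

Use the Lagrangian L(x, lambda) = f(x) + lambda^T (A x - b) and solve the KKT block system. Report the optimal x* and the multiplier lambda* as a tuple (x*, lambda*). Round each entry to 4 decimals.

Form the Lagrangian:
  L(x, lambda) = (1/2) x^T Q x + c^T x + lambda^T (A x - b)
Stationarity (grad_x L = 0): Q x + c + A^T lambda = 0.
Primal feasibility: A x = b.

This gives the KKT block system:
  [ Q   A^T ] [ x     ]   [-c ]
  [ A    0  ] [ lambda ] = [ b ]

Solving the linear system:
  x*      = (-2.5294, 0.086, -0.9412)
  lambda* = (-10.5113)
  f(x*)   = 38.7738

x* = (-2.5294, 0.086, -0.9412), lambda* = (-10.5113)


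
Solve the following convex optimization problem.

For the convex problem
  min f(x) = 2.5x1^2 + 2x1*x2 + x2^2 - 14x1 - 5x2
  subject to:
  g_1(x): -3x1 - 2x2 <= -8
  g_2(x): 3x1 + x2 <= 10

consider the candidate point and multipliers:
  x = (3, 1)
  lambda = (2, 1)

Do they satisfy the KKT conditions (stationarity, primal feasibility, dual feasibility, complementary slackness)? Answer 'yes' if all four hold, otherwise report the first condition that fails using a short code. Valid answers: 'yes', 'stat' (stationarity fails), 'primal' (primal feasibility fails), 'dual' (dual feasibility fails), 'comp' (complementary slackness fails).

Gradient of f: grad f(x) = Q x + c = (3, 3)
Constraint values g_i(x) = a_i^T x - b_i:
  g_1((3, 1)) = -3
  g_2((3, 1)) = 0
Stationarity residual: grad f(x) + sum_i lambda_i a_i = (0, 0)
  -> stationarity OK
Primal feasibility (all g_i <= 0): OK
Dual feasibility (all lambda_i >= 0): OK
Complementary slackness (lambda_i * g_i(x) = 0 for all i): FAILS

Verdict: the first failing condition is complementary_slackness -> comp.

comp


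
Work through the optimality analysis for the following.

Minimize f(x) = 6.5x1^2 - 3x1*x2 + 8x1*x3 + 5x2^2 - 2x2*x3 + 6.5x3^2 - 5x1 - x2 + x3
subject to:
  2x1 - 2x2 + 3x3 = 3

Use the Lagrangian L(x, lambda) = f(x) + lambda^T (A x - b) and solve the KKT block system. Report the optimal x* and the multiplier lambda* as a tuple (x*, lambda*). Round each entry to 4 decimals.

Form the Lagrangian:
  L(x, lambda) = (1/2) x^T Q x + c^T x + lambda^T (A x - b)
Stationarity (grad_x L = 0): Q x + c + A^T lambda = 0.
Primal feasibility: A x = b.

This gives the KKT block system:
  [ Q   A^T ] [ x     ]   [-c ]
  [ A    0  ] [ lambda ] = [ b ]

Solving the linear system:
  x*      = (0.6838, -0.373, 0.2955)
  lambda* = (-3.6859)
  f(x*)   = 4.1538

x* = (0.6838, -0.373, 0.2955), lambda* = (-3.6859)


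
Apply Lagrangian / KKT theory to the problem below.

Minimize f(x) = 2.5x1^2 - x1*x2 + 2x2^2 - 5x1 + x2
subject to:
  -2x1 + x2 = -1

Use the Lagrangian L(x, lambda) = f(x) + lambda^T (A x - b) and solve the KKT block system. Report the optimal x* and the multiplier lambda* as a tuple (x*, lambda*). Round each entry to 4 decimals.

Form the Lagrangian:
  L(x, lambda) = (1/2) x^T Q x + c^T x + lambda^T (A x - b)
Stationarity (grad_x L = 0): Q x + c + A^T lambda = 0.
Primal feasibility: A x = b.

This gives the KKT block system:
  [ Q   A^T ] [ x     ]   [-c ]
  [ A    0  ] [ lambda ] = [ b ]

Solving the linear system:
  x*      = (0.5882, 0.1765)
  lambda* = (-1.1176)
  f(x*)   = -1.9412

x* = (0.5882, 0.1765), lambda* = (-1.1176)


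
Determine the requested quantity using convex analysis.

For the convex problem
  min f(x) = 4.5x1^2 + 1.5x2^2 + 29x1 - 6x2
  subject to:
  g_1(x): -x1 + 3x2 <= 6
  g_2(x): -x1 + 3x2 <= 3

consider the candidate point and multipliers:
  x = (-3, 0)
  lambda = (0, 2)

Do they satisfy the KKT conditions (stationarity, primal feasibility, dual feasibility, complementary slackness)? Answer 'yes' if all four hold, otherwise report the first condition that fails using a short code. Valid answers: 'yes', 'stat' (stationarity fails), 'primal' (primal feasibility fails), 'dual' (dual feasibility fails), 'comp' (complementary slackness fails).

Gradient of f: grad f(x) = Q x + c = (2, -6)
Constraint values g_i(x) = a_i^T x - b_i:
  g_1((-3, 0)) = -3
  g_2((-3, 0)) = 0
Stationarity residual: grad f(x) + sum_i lambda_i a_i = (0, 0)
  -> stationarity OK
Primal feasibility (all g_i <= 0): OK
Dual feasibility (all lambda_i >= 0): OK
Complementary slackness (lambda_i * g_i(x) = 0 for all i): OK

Verdict: yes, KKT holds.

yes


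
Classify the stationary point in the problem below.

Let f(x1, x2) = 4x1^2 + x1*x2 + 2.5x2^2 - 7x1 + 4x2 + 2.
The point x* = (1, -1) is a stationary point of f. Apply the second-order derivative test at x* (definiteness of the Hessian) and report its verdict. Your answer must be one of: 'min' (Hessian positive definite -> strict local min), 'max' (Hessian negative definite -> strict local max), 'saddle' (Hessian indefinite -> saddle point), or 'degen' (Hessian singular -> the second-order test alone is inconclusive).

Compute the Hessian H = grad^2 f:
  H = [[8, 1], [1, 5]]
Verify stationarity: grad f(x*) = H x* + g = (0, 0).
Eigenvalues of H: 4.6972, 8.3028.
Both eigenvalues > 0, so H is positive definite -> x* is a strict local min.

min


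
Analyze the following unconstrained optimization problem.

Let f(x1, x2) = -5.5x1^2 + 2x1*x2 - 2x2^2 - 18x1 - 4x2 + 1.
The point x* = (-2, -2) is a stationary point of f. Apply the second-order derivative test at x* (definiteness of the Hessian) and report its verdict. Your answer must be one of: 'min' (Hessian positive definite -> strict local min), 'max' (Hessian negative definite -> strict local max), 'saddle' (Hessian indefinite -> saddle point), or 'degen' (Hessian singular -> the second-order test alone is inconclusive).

Compute the Hessian H = grad^2 f:
  H = [[-11, 2], [2, -4]]
Verify stationarity: grad f(x*) = H x* + g = (0, 0).
Eigenvalues of H: -11.5311, -3.4689.
Both eigenvalues < 0, so H is negative definite -> x* is a strict local max.

max


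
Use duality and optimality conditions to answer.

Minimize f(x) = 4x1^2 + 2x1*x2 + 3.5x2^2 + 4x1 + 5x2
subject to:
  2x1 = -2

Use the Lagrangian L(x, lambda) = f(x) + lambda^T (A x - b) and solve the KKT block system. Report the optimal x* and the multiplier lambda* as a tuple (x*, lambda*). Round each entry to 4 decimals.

Form the Lagrangian:
  L(x, lambda) = (1/2) x^T Q x + c^T x + lambda^T (A x - b)
Stationarity (grad_x L = 0): Q x + c + A^T lambda = 0.
Primal feasibility: A x = b.

This gives the KKT block system:
  [ Q   A^T ] [ x     ]   [-c ]
  [ A    0  ] [ lambda ] = [ b ]

Solving the linear system:
  x*      = (-1, -0.4286)
  lambda* = (2.4286)
  f(x*)   = -0.6429

x* = (-1, -0.4286), lambda* = (2.4286)


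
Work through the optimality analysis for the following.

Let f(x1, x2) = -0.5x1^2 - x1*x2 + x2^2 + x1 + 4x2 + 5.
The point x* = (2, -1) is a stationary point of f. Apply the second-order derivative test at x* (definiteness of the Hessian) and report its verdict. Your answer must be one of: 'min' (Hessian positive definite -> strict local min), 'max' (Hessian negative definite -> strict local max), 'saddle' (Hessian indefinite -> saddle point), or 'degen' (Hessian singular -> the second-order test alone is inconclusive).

Compute the Hessian H = grad^2 f:
  H = [[-1, -1], [-1, 2]]
Verify stationarity: grad f(x*) = H x* + g = (0, 0).
Eigenvalues of H: -1.3028, 2.3028.
Eigenvalues have mixed signs, so H is indefinite -> x* is a saddle point.

saddle


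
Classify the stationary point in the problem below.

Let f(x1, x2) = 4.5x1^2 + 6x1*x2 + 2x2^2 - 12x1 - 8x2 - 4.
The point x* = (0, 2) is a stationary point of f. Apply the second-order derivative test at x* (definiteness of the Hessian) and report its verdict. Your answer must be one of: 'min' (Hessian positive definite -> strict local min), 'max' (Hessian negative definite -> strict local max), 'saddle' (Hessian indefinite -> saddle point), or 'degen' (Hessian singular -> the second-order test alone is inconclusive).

Compute the Hessian H = grad^2 f:
  H = [[9, 6], [6, 4]]
Verify stationarity: grad f(x*) = H x* + g = (0, 0).
Eigenvalues of H: 0, 13.
H has a zero eigenvalue (singular; positive semidefinite but not definite), so H is neither positive definite, negative definite, nor indefinite. The second-order test alone is inconclusive -> degen.
(Indeed, f is constant along the null direction of H through x*, so x* is not a strict local extremum.)

degen


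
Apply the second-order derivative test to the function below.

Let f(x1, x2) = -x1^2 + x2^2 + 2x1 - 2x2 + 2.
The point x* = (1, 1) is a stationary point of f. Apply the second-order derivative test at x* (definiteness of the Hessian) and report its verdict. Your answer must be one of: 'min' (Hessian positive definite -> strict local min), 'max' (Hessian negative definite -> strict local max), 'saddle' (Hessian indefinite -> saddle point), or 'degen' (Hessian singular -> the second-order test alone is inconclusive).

Compute the Hessian H = grad^2 f:
  H = [[-2, 0], [0, 2]]
Verify stationarity: grad f(x*) = H x* + g = (0, 0).
Eigenvalues of H: -2, 2.
Eigenvalues have mixed signs, so H is indefinite -> x* is a saddle point.

saddle


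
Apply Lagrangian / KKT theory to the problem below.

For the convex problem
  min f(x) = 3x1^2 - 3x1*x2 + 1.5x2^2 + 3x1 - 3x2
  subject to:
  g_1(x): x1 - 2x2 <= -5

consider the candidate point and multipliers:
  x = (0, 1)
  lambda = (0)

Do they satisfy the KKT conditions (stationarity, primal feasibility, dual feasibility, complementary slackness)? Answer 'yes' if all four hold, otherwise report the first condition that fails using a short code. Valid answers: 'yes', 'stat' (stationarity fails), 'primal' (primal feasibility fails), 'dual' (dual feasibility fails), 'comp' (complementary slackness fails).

Gradient of f: grad f(x) = Q x + c = (0, 0)
Constraint values g_i(x) = a_i^T x - b_i:
  g_1((0, 1)) = 3
Stationarity residual: grad f(x) + sum_i lambda_i a_i = (0, 0)
  -> stationarity OK
Primal feasibility (all g_i <= 0): FAILS
Dual feasibility (all lambda_i >= 0): OK
Complementary slackness (lambda_i * g_i(x) = 0 for all i): OK

Verdict: the first failing condition is primal_feasibility -> primal.

primal


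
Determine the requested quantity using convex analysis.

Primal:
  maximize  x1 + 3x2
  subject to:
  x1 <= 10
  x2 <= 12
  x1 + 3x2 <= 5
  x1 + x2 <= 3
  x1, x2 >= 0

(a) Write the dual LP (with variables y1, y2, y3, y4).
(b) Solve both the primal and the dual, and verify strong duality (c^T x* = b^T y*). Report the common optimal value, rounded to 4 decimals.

The standard primal-dual pair for 'max c^T x s.t. A x <= b, x >= 0' is:
  Dual:  min b^T y  s.t.  A^T y >= c,  y >= 0.

So the dual LP is:
  minimize  10y1 + 12y2 + 5y3 + 3y4
  subject to:
    y1 + y3 + y4 >= 1
    y2 + 3y3 + y4 >= 3
    y1, y2, y3, y4 >= 0

Solving the primal: x* = (2, 1).
  primal value c^T x* = 5.
Solving the dual: y* = (0, 0, 1, 0).
  dual value b^T y* = 5.
Strong duality: c^T x* = b^T y*. Confirmed.

5


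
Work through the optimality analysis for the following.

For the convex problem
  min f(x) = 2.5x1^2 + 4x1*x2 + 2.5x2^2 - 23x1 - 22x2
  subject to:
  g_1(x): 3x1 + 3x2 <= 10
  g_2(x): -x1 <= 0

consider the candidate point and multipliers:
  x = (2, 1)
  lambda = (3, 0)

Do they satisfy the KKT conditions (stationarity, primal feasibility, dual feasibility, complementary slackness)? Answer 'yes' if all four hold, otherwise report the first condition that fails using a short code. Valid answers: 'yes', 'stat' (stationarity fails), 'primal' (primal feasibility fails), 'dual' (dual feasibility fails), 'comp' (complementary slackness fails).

Gradient of f: grad f(x) = Q x + c = (-9, -9)
Constraint values g_i(x) = a_i^T x - b_i:
  g_1((2, 1)) = -1
  g_2((2, 1)) = -2
Stationarity residual: grad f(x) + sum_i lambda_i a_i = (0, 0)
  -> stationarity OK
Primal feasibility (all g_i <= 0): OK
Dual feasibility (all lambda_i >= 0): OK
Complementary slackness (lambda_i * g_i(x) = 0 for all i): FAILS

Verdict: the first failing condition is complementary_slackness -> comp.

comp


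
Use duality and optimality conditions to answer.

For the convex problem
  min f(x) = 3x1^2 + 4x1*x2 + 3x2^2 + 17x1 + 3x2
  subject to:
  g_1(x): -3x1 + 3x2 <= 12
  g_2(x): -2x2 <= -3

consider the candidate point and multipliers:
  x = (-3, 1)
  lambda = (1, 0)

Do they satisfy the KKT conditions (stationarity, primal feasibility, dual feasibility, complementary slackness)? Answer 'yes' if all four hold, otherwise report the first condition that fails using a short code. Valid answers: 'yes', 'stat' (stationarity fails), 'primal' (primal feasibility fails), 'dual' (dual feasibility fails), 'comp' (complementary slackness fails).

Gradient of f: grad f(x) = Q x + c = (3, -3)
Constraint values g_i(x) = a_i^T x - b_i:
  g_1((-3, 1)) = 0
  g_2((-3, 1)) = 1
Stationarity residual: grad f(x) + sum_i lambda_i a_i = (0, 0)
  -> stationarity OK
Primal feasibility (all g_i <= 0): FAILS
Dual feasibility (all lambda_i >= 0): OK
Complementary slackness (lambda_i * g_i(x) = 0 for all i): OK

Verdict: the first failing condition is primal_feasibility -> primal.

primal


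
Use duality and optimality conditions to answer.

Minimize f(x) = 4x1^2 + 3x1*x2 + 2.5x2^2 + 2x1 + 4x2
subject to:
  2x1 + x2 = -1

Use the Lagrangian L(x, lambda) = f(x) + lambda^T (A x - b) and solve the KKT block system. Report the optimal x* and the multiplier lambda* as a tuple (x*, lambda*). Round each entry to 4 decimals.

Form the Lagrangian:
  L(x, lambda) = (1/2) x^T Q x + c^T x + lambda^T (A x - b)
Stationarity (grad_x L = 0): Q x + c + A^T lambda = 0.
Primal feasibility: A x = b.

This gives the KKT block system:
  [ Q   A^T ] [ x     ]   [-c ]
  [ A    0  ] [ lambda ] = [ b ]

Solving the linear system:
  x*      = (-0.0625, -0.875)
  lambda* = (0.5625)
  f(x*)   = -1.5312

x* = (-0.0625, -0.875), lambda* = (0.5625)


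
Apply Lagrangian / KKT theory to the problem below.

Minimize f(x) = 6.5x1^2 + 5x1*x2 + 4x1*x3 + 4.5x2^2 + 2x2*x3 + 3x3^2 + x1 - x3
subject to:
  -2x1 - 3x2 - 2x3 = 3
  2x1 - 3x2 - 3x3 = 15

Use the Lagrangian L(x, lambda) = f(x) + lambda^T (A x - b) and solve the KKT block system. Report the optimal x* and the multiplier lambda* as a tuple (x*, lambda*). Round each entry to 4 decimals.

Form the Lagrangian:
  L(x, lambda) = (1/2) x^T Q x + c^T x + lambda^T (A x - b)
Stationarity (grad_x L = 0): Q x + c + A^T lambda = 0.
Primal feasibility: A x = b.

This gives the KKT block system:
  [ Q   A^T ] [ x     ]   [-c ]
  [ A    0  ] [ lambda ] = [ b ]

Solving the linear system:
  x*      = (2.4492, -1.1641, -2.203)
  lambda* = (4.1123, -4.9914)
  f(x*)   = 33.5929

x* = (2.4492, -1.1641, -2.203), lambda* = (4.1123, -4.9914)


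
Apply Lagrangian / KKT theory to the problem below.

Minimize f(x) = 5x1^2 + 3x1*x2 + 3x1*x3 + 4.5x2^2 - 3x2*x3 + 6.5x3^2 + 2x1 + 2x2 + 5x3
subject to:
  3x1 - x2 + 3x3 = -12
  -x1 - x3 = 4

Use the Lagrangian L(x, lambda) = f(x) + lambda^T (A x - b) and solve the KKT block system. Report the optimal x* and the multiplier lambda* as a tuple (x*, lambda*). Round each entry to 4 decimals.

Form the Lagrangian:
  L(x, lambda) = (1/2) x^T Q x + c^T x + lambda^T (A x - b)
Stationarity (grad_x L = 0): Q x + c + A^T lambda = 0.
Primal feasibility: A x = b.

This gives the KKT block system:
  [ Q   A^T ] [ x     ]   [-c ]
  [ A    0  ] [ lambda ] = [ b ]

Solving the linear system:
  x*      = (-2.1765, 0, -1.8235)
  lambda* = (0.9412, -22.4118)
  f(x*)   = 43.7353

x* = (-2.1765, 0, -1.8235), lambda* = (0.9412, -22.4118)


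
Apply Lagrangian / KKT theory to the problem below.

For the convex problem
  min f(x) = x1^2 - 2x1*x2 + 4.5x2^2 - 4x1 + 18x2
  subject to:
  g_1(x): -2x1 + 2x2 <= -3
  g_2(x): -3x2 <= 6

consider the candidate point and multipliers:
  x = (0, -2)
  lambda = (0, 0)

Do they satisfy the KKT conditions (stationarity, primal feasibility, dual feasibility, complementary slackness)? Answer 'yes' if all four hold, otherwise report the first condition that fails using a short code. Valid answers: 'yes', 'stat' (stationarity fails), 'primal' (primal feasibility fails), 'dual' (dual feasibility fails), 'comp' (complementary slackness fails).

Gradient of f: grad f(x) = Q x + c = (0, 0)
Constraint values g_i(x) = a_i^T x - b_i:
  g_1((0, -2)) = -1
  g_2((0, -2)) = 0
Stationarity residual: grad f(x) + sum_i lambda_i a_i = (0, 0)
  -> stationarity OK
Primal feasibility (all g_i <= 0): OK
Dual feasibility (all lambda_i >= 0): OK
Complementary slackness (lambda_i * g_i(x) = 0 for all i): OK

Verdict: yes, KKT holds.

yes


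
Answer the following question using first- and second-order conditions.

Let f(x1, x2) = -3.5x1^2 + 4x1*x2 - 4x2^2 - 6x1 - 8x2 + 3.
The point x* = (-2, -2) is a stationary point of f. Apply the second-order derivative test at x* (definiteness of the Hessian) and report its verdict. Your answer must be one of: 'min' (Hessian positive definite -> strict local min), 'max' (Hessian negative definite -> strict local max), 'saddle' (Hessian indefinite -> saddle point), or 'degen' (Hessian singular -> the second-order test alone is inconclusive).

Compute the Hessian H = grad^2 f:
  H = [[-7, 4], [4, -8]]
Verify stationarity: grad f(x*) = H x* + g = (0, 0).
Eigenvalues of H: -11.5311, -3.4689.
Both eigenvalues < 0, so H is negative definite -> x* is a strict local max.

max


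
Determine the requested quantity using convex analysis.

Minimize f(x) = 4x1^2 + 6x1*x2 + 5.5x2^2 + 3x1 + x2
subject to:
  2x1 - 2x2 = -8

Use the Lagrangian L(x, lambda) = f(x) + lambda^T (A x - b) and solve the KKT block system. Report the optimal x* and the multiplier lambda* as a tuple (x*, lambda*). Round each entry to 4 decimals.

Form the Lagrangian:
  L(x, lambda) = (1/2) x^T Q x + c^T x + lambda^T (A x - b)
Stationarity (grad_x L = 0): Q x + c + A^T lambda = 0.
Primal feasibility: A x = b.

This gives the KKT block system:
  [ Q   A^T ] [ x     ]   [-c ]
  [ A    0  ] [ lambda ] = [ b ]

Solving the linear system:
  x*      = (-2.3226, 1.6774)
  lambda* = (2.7581)
  f(x*)   = 8.3871

x* = (-2.3226, 1.6774), lambda* = (2.7581)


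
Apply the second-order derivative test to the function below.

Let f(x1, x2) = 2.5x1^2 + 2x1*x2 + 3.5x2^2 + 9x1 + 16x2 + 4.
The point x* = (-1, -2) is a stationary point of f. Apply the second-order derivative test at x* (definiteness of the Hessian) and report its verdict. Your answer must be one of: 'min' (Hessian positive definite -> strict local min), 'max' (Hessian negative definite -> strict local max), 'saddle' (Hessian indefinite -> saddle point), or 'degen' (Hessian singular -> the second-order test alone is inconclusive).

Compute the Hessian H = grad^2 f:
  H = [[5, 2], [2, 7]]
Verify stationarity: grad f(x*) = H x* + g = (0, 0).
Eigenvalues of H: 3.7639, 8.2361.
Both eigenvalues > 0, so H is positive definite -> x* is a strict local min.

min


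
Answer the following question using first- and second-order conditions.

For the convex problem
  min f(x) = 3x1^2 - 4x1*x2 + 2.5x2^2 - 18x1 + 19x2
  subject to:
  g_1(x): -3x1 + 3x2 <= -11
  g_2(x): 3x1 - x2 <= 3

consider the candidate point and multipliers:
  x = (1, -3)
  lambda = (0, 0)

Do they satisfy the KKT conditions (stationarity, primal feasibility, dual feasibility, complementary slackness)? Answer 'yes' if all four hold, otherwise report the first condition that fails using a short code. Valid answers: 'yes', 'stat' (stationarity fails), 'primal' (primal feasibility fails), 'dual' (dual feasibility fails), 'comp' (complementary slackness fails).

Gradient of f: grad f(x) = Q x + c = (0, 0)
Constraint values g_i(x) = a_i^T x - b_i:
  g_1((1, -3)) = -1
  g_2((1, -3)) = 3
Stationarity residual: grad f(x) + sum_i lambda_i a_i = (0, 0)
  -> stationarity OK
Primal feasibility (all g_i <= 0): FAILS
Dual feasibility (all lambda_i >= 0): OK
Complementary slackness (lambda_i * g_i(x) = 0 for all i): OK

Verdict: the first failing condition is primal_feasibility -> primal.

primal


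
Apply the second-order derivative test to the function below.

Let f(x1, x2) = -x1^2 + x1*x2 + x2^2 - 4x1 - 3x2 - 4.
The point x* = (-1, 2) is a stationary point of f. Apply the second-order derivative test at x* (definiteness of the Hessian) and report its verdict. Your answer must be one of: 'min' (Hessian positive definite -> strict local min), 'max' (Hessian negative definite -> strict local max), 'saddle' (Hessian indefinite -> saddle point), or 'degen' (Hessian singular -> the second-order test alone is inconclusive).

Compute the Hessian H = grad^2 f:
  H = [[-2, 1], [1, 2]]
Verify stationarity: grad f(x*) = H x* + g = (0, 0).
Eigenvalues of H: -2.2361, 2.2361.
Eigenvalues have mixed signs, so H is indefinite -> x* is a saddle point.

saddle


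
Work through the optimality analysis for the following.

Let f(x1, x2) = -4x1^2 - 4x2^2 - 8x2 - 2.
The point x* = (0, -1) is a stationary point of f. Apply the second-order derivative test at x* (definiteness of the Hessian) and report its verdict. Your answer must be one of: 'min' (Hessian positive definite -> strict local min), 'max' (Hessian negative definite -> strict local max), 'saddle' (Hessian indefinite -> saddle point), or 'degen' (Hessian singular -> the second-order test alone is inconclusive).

Compute the Hessian H = grad^2 f:
  H = [[-8, 0], [0, -8]]
Verify stationarity: grad f(x*) = H x* + g = (0, 0).
Eigenvalues of H: -8, -8.
Both eigenvalues < 0, so H is negative definite -> x* is a strict local max.

max


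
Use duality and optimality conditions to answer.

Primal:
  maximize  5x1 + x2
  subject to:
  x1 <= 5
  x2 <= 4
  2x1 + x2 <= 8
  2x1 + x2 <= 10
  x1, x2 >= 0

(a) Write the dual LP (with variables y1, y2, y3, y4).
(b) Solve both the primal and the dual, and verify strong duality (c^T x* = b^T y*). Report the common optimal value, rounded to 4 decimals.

The standard primal-dual pair for 'max c^T x s.t. A x <= b, x >= 0' is:
  Dual:  min b^T y  s.t.  A^T y >= c,  y >= 0.

So the dual LP is:
  minimize  5y1 + 4y2 + 8y3 + 10y4
  subject to:
    y1 + 2y3 + 2y4 >= 5
    y2 + y3 + y4 >= 1
    y1, y2, y3, y4 >= 0

Solving the primal: x* = (4, 0).
  primal value c^T x* = 20.
Solving the dual: y* = (0, 0, 2.5, 0).
  dual value b^T y* = 20.
Strong duality: c^T x* = b^T y*. Confirmed.

20


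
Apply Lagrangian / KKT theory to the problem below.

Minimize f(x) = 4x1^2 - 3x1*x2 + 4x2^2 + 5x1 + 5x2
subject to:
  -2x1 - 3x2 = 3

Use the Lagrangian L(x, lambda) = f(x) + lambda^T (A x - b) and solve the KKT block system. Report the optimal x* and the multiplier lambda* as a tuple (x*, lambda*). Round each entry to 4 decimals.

Form the Lagrangian:
  L(x, lambda) = (1/2) x^T Q x + c^T x + lambda^T (A x - b)
Stationarity (grad_x L = 0): Q x + c + A^T lambda = 0.
Primal feasibility: A x = b.

This gives the KKT block system:
  [ Q   A^T ] [ x     ]   [-c ]
  [ A    0  ] [ lambda ] = [ b ]

Solving the linear system:
  x*      = (-0.6429, -0.5714)
  lambda* = (0.7857)
  f(x*)   = -4.2143

x* = (-0.6429, -0.5714), lambda* = (0.7857)


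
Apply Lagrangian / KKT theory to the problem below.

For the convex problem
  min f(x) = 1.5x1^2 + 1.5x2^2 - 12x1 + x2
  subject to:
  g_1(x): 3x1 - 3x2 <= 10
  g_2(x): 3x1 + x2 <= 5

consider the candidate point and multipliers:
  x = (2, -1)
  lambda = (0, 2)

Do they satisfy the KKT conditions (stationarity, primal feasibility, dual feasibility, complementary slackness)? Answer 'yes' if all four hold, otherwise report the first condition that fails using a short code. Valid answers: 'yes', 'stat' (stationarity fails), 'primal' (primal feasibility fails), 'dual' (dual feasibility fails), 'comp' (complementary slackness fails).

Gradient of f: grad f(x) = Q x + c = (-6, -2)
Constraint values g_i(x) = a_i^T x - b_i:
  g_1((2, -1)) = -1
  g_2((2, -1)) = 0
Stationarity residual: grad f(x) + sum_i lambda_i a_i = (0, 0)
  -> stationarity OK
Primal feasibility (all g_i <= 0): OK
Dual feasibility (all lambda_i >= 0): OK
Complementary slackness (lambda_i * g_i(x) = 0 for all i): OK

Verdict: yes, KKT holds.

yes


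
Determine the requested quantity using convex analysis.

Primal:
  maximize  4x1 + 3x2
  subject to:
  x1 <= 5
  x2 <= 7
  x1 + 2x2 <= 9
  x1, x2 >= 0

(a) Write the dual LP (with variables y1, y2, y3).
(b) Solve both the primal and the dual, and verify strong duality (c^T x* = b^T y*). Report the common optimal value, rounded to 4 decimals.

The standard primal-dual pair for 'max c^T x s.t. A x <= b, x >= 0' is:
  Dual:  min b^T y  s.t.  A^T y >= c,  y >= 0.

So the dual LP is:
  minimize  5y1 + 7y2 + 9y3
  subject to:
    y1 + y3 >= 4
    y2 + 2y3 >= 3
    y1, y2, y3 >= 0

Solving the primal: x* = (5, 2).
  primal value c^T x* = 26.
Solving the dual: y* = (2.5, 0, 1.5).
  dual value b^T y* = 26.
Strong duality: c^T x* = b^T y*. Confirmed.

26


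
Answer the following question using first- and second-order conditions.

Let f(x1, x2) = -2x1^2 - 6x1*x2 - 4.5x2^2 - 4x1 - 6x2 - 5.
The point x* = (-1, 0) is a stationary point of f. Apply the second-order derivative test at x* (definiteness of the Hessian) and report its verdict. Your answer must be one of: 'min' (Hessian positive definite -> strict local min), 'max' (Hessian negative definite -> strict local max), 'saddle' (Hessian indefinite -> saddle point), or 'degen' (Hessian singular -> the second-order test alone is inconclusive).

Compute the Hessian H = grad^2 f:
  H = [[-4, -6], [-6, -9]]
Verify stationarity: grad f(x*) = H x* + g = (0, 0).
Eigenvalues of H: -13, 0.
H has a zero eigenvalue (singular; negative semidefinite but not definite), so H is neither positive definite, negative definite, nor indefinite. The second-order test alone is inconclusive -> degen.
(Indeed, f is constant along the null direction of H through x*, so x* is not a strict local extremum.)

degen


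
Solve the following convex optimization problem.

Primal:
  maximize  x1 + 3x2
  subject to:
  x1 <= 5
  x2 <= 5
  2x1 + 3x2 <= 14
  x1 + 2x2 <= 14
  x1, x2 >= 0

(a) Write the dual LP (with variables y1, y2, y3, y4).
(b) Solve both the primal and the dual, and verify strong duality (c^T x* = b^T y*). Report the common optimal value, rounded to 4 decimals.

The standard primal-dual pair for 'max c^T x s.t. A x <= b, x >= 0' is:
  Dual:  min b^T y  s.t.  A^T y >= c,  y >= 0.

So the dual LP is:
  minimize  5y1 + 5y2 + 14y3 + 14y4
  subject to:
    y1 + 2y3 + y4 >= 1
    y2 + 3y3 + 2y4 >= 3
    y1, y2, y3, y4 >= 0

Solving the primal: x* = (0, 4.6667).
  primal value c^T x* = 14.
Solving the dual: y* = (0, 0, 1, 0).
  dual value b^T y* = 14.
Strong duality: c^T x* = b^T y*. Confirmed.

14


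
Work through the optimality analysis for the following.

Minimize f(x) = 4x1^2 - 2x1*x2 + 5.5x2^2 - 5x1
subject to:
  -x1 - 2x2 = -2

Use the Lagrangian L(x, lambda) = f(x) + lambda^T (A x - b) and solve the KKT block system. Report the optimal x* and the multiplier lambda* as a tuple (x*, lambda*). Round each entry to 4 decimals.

Form the Lagrangian:
  L(x, lambda) = (1/2) x^T Q x + c^T x + lambda^T (A x - b)
Stationarity (grad_x L = 0): Q x + c + A^T lambda = 0.
Primal feasibility: A x = b.

This gives the KKT block system:
  [ Q   A^T ] [ x     ]   [-c ]
  [ A    0  ] [ lambda ] = [ b ]

Solving the linear system:
  x*      = (0.9804, 0.5098)
  lambda* = (1.8235)
  f(x*)   = -0.6275

x* = (0.9804, 0.5098), lambda* = (1.8235)


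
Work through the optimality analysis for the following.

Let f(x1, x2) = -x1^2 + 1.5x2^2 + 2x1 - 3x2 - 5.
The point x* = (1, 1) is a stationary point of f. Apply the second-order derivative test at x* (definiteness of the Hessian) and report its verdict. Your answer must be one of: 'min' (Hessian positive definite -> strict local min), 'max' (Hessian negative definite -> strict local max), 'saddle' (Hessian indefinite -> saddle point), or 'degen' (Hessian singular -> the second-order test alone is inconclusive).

Compute the Hessian H = grad^2 f:
  H = [[-2, 0], [0, 3]]
Verify stationarity: grad f(x*) = H x* + g = (0, 0).
Eigenvalues of H: -2, 3.
Eigenvalues have mixed signs, so H is indefinite -> x* is a saddle point.

saddle
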